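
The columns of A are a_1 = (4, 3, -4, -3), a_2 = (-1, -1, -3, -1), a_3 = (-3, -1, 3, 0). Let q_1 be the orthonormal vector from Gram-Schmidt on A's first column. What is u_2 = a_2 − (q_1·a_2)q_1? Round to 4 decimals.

q_1 = a_1/‖a_1‖ = (4, 3, -4, -3)/7.0711 = (0.5657, 0.4243, -0.5657, -0.4243).
r_{12} = q_1·a_2 = 1.1314.
u_2 = a_2 − 1.1314·q_1 = (-1.6400, -1.4800, -2.3600, -0.5200).

u_2 = (-1.6400, -1.4800, -2.3600, -0.5200)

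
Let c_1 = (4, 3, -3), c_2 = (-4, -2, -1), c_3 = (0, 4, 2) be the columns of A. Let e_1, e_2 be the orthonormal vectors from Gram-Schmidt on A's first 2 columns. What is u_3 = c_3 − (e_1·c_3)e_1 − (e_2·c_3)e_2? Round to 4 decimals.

u_3 = (-1.8357, 3.2635, 0.8159)

c_1 = (4, 3, -3); ‖c_1‖ = 5.8310, so e_1 = (0.6860, 0.5145, -0.5145).
e_1·c_2 = 0.6860·(-4) + 0.5145·(-2) + (-0.5145)·(-1) = -3.2585.
u_2 = c_2 + 3.2585·e_1 = (-1.7647, -0.3235, -2.6765).
‖u_2‖ = 3.2222, so e_2 = (-0.5477, -0.1004, -0.8306).
e_1·c_3 = 0.6860·0 + 0.5145·4 + (-0.5145)·2 = 1.0290; e_2·c_3 = (-0.5477)·0 + (-0.1004)·4 + (-0.8306)·2 = -2.0629.
u_3 = c_3 − 1.0290·e_1 + 2.0629·e_2 = (-1.8357, 3.2635, 0.8159).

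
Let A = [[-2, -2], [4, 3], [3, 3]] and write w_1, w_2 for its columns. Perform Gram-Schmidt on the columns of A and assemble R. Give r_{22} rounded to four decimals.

r_{22} = 0.6695

e_1 = w_1/‖w_1‖ = (-2, 4, 3)/5.3852 = (-0.3714, 0.7428, 0.5571).
r_{12} = e_1·w_2 = 4.6424.
u_2 = w_2 − 4.6424·e_1 = (-0.2759, -0.4483, 0.4138).
r_{22} = ‖u_2‖ = 0.6695.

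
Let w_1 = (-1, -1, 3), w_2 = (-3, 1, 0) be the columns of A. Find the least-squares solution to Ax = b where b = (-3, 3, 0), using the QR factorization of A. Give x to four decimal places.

x = (-0.2264, 1.2453)

w_1 = (-1, -1, 3); ‖w_1‖ = 3.3166, so q_1 = (-0.3015, -0.3015, 0.9045).
q_1·w_2 = (-0.3015)·(-3) + (-0.3015)·1 + 0.9045·0 = 0.6030.
u_2 = w_2 − 0.6030·q_1 = (-2.8182, 1.1818, -0.5455).
‖u_2‖ = 3.1042, so q_2 = (-0.9078, 0.3807, -0.1757).
Qᵀb = (0.0000, 3.8657).
Back-substitute: x_2 = 3.8657/3.1042 = 1.2453.
x_1 = (0.0000 − 0.6030·1.2453)/3.3166 = -0.2264.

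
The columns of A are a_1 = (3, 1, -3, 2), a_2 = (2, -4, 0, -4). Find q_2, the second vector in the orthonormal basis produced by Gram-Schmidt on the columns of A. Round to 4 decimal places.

q_2 = (0.4742, -0.6372, -0.1334, -0.5927)

a_1 = (3, 1, -3, 2); ‖a_1‖ = 4.7958, so q_1 = (0.6255, 0.2085, -0.6255, 0.4170).
q_1·a_2 = 0.6255·2 + 0.2085·(-4) + (-0.6255)·0 + 0.4170·(-4) = -1.2511.
u_2 = a_2 + 1.2511·q_1 = (2.7826, -3.7391, -0.7826, -3.4783).
‖u_2‖ = 5.8681, so q_2 = (0.4742, -0.6372, -0.1334, -0.5927).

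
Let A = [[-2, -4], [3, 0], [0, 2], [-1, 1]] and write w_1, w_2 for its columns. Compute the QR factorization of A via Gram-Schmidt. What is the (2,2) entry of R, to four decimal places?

r_{22} = 4.1833

w_1 = (-2, 3, 0, -1); ‖w_1‖ = 3.7417, so e_1 = (-0.5345, 0.8018, 0.0000, -0.2673).
e_1·w_2 = (-0.5345)·(-4) + 0.8018·0 + 0.0000·2 + (-0.2673)·1 = 1.8708.
u_2 = w_2 − 1.8708·e_1 = (-3.0000, -1.5000, 2.0000, 1.5000).
r_{22} = ‖u_2‖ = 4.1833.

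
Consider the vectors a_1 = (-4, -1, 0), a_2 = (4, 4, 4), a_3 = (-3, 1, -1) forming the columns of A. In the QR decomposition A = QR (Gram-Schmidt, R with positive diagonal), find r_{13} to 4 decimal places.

r_{13} = 2.6679

a_1 = (-4, -1, 0); ‖a_1‖ = 4.1231, so e_1 = (-0.9701, -0.2425, 0.0000).
r_{13} = e_1·a_3 = 2.6679.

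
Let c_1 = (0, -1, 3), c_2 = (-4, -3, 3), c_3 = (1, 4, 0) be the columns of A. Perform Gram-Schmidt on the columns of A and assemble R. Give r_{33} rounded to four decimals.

c_1 = (0, -1, 3); ‖c_1‖ = 3.1623, so e_1 = (0.0000, -0.3162, 0.9487).
e_1·c_2 = 0.0000·(-4) + (-0.3162)·(-3) + 0.9487·3 = 3.7947.
u_2 = c_2 − 3.7947·e_1 = (-4.0000, -1.8000, -0.6000).
‖u_2‖ = 4.4272, so e_2 = (-0.9035, -0.4066, -0.1355).
e_1·c_3 = 0.0000·1 + (-0.3162)·4 + 0.9487·0 = -1.2649; e_2·c_3 = (-0.9035)·1 + (-0.4066)·4 + (-0.1355)·0 = -2.5298.
u_3 = c_3 + 1.2649·e_1 + 2.5298·e_2 = (-1.2857, 2.5714, 0.8571).
r_{33} = ‖u_3‖ = 3.0000.

r_{33} = 3.0000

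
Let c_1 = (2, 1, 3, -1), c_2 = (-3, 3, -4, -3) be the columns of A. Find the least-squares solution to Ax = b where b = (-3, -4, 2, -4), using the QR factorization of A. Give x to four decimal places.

x = (0.0240, 0.0299)

e_1 = c_1/‖c_1‖ = (2, 1, 3, -1)/3.8730 = (0.5164, 0.2582, 0.7746, -0.2582).
r_{12} = e_1·c_2 = -3.0984.
u_2 = c_2 + 3.0984·e_1 = (-1.4000, 3.8000, -1.6000, -3.8000).
‖u_2‖ = 5.7793, so e_2 = (-0.2422, 0.6575, -0.2769, -0.6575).
Qᵀb = (0.0000, 0.1730).
Back-substitute: x_2 = 0.1730/5.7793 = 0.0299.
x_1 = (0.0000 + 3.0984·0.0299)/3.8730 = 0.0240.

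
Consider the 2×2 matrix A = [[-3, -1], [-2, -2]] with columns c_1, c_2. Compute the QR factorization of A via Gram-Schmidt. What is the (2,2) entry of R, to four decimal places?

c_1 = (-3, -2); ‖c_1‖ = 3.6056, so e_1 = (-0.8321, -0.5547).
e_1·c_2 = (-0.8321)·(-1) + (-0.5547)·(-2) = 1.9415.
u_2 = c_2 − 1.9415·e_1 = (0.6154, -0.9231).
r_{22} = ‖u_2‖ = 1.1094.

r_{22} = 1.1094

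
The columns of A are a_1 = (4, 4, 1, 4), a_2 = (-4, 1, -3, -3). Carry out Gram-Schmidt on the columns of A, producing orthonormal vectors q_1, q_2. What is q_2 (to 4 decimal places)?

q_1 = a_1/‖a_1‖ = (4, 4, 1, 4)/7.0000 = (0.5714, 0.5714, 0.1429, 0.5714).
r_{12} = q_1·a_2 = -3.8571.
u_2 = a_2 + 3.8571·q_1 = (-1.7959, 3.2041, -2.4490, -0.7959).
‖u_2‖ = 4.4858, so q_2 = (-0.4004, 0.7143, -0.5459, -0.1774).

q_2 = (-0.4004, 0.7143, -0.5459, -0.1774)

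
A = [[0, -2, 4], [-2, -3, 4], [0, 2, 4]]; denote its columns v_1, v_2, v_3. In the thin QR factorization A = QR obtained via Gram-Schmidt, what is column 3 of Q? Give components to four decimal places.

e_1 = v_1/‖v_1‖ = (0, -2, 0)/2.0000 = (0.0000, -1.0000, 0.0000).
r_{12} = e_1·v_2 = 3.0000.
u_2 = v_2 − 3.0000·e_1 = (-2.0000, 0.0000, 2.0000).
‖u_2‖ = 2.8284, so e_2 = (-0.7071, 0.0000, 0.7071).
r_{13} = e_1·v_3 = -4.0000; r_{23} = e_2·v_3 = 0.0000.
u_3 = v_3 + 4.0000·e_1 + 0.0000·e_2 = (4.0000, 0.0000, 4.0000).
‖u_3‖ = 5.6569, so e_3 = (0.7071, 0.0000, 0.7071).

e_3 = (0.7071, 0.0000, 0.7071)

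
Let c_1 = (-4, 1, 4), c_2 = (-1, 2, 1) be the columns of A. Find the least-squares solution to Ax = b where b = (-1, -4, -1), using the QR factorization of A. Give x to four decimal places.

x = (0.5714, -2.2857)

q_1 = c_1/‖c_1‖ = (-4, 1, 4)/5.7446 = (-0.6963, 0.1741, 0.6963).
r_{12} = q_1·c_2 = 1.7408.
u_2 = c_2 − 1.7408·q_1 = (0.2121, 1.6970, -0.2121).
‖u_2‖ = 1.7233, so q_2 = (0.1231, 0.9847, -0.1231).
Qᵀb = (-0.6963, -3.9389).
Back-substitute: x_2 = -3.9389/1.7233 = -2.2857.
x_1 = (-0.6963 − 1.7408·(-2.2857))/5.7446 = 0.5714.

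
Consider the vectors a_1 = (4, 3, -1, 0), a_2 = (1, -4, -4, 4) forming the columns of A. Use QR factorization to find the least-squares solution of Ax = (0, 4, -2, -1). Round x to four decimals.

x = (0.5072, -0.2035)

e_1 = a_1/‖a_1‖ = (4, 3, -1, 0)/5.0990 = (0.7845, 0.5883, -0.1961, 0.0000).
r_{12} = e_1·a_2 = -0.7845.
u_2 = a_2 + 0.7845·e_1 = (1.6154, -3.5385, -4.1538, 4.0000).
‖u_2‖ = 6.9559, so e_2 = (0.2322, -0.5087, -0.5972, 0.5751).
Qᵀb = (2.7456, -1.4155).
Back-substitute: x_2 = -1.4155/6.9559 = -0.2035.
x_1 = (2.7456 + 0.7845·(-0.2035))/5.0990 = 0.5072.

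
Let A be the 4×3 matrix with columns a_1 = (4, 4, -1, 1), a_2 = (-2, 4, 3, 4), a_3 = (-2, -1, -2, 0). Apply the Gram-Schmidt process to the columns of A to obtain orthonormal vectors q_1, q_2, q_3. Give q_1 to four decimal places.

q_1 = (0.6860, 0.6860, -0.1715, 0.1715)

q_1 = a_1/‖a_1‖ = (4, 4, -1, 1)/5.8310 = (0.6860, 0.6860, -0.1715, 0.1715).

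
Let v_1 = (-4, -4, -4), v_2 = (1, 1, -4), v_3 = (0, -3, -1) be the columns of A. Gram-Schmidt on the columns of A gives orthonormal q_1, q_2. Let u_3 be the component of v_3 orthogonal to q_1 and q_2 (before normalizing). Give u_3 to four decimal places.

v_1 = (-4, -4, -4); ‖v_1‖ = 6.9282, so q_1 = (-0.5774, -0.5774, -0.5774).
q_1·v_2 = (-0.5774)·1 + (-0.5774)·1 + (-0.5774)·(-4) = 1.1547.
u_2 = v_2 − 1.1547·q_1 = (1.6667, 1.6667, -3.3333).
‖u_2‖ = 4.0825, so q_2 = (0.4082, 0.4082, -0.8165).
q_1·v_3 = (-0.5774)·0 + (-0.5774)·(-3) + (-0.5774)·(-1) = 2.3094; q_2·v_3 = 0.4082·0 + 0.4082·(-3) + (-0.8165)·(-1) = -0.4082.
u_3 = v_3 − 2.3094·q_1 + 0.4082·q_2 = (1.5000, -1.5000, 0.0000).

u_3 = (1.5000, -1.5000, 0.0000)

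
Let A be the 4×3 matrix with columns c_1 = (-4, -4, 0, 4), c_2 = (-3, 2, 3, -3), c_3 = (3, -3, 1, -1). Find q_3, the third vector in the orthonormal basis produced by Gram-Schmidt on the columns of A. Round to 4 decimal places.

c_1 = (-4, -4, 0, 4); ‖c_1‖ = 6.9282, so q_1 = (-0.5774, -0.5774, 0.0000, 0.5774).
q_1·c_2 = (-0.5774)·(-3) + (-0.5774)·2 + 0.0000·3 + 0.5774·(-3) = -1.1547.
u_2 = c_2 + 1.1547·q_1 = (-3.6667, 1.3333, 3.0000, -2.3333).
‖u_2‖ = 5.4467, so q_2 = (-0.6732, 0.2448, 0.5508, -0.4284).
q_1·c_3 = (-0.5774)·3 + (-0.5774)·(-3) + 0.0000·1 + 0.5774·(-1) = -0.5774; q_2·c_3 = (-0.6732)·3 + 0.2448·(-3) + 0.5508·1 + (-0.4284)·(-1) = -1.7748.
u_3 = c_3 + 0.5774·q_1 + 1.7748·q_2 = (1.4719, -2.8989, 1.9775, -1.4270).
‖u_3‖ = 4.0641, so q_3 = (0.3622, -0.7133, 0.4866, -0.3511).

q_3 = (0.3622, -0.7133, 0.4866, -0.3511)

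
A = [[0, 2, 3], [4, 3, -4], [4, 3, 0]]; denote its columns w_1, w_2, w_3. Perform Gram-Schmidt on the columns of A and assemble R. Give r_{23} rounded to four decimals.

w_1 = (0, 4, 4); ‖w_1‖ = 5.6569, so q_1 = (0.0000, 0.7071, 0.7071).
q_1·w_2 = 0.0000·2 + 0.7071·3 + 0.7071·3 = 4.2426.
u_2 = w_2 − 4.2426·q_1 = (2.0000, 0.0000, 0.0000).
‖u_2‖ = 2.0000, so q_2 = (1.0000, 0.0000, 0.0000).
r_{23} = q_2·w_3 = 3.0000.

r_{23} = 3.0000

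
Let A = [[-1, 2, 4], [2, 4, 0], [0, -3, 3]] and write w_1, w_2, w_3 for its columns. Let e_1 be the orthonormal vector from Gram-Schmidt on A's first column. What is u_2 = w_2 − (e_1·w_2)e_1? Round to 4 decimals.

w_1 = (-1, 2, 0); ‖w_1‖ = 2.2361, so e_1 = (-0.4472, 0.8944, 0.0000).
e_1·w_2 = (-0.4472)·2 + 0.8944·4 + 0.0000·(-3) = 2.6833.
u_2 = w_2 − 2.6833·e_1 = (3.2000, 1.6000, -3.0000).

u_2 = (3.2000, 1.6000, -3.0000)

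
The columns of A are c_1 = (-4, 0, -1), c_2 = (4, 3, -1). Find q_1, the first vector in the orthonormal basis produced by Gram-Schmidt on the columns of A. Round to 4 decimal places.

c_1 = (-4, 0, -1); ‖c_1‖ = 4.1231, so q_1 = (-0.9701, 0.0000, -0.2425).

q_1 = (-0.9701, 0.0000, -0.2425)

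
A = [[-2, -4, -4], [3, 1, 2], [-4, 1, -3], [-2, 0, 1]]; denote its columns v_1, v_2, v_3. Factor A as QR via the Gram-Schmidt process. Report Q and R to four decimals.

Q = [[-0.3482, -0.8799, -0.1557], [0.5222, 0.0895, -0.1557], [-0.6963, 0.4549, -0.4671], [-0.3482, 0.1044, 0.8563]], R = [[5.7446, 1.2185, 4.1779], [0.0000, 4.0639, 2.4383], [0.0000, 0.0000, 2.5690]]

v_1 = (-2, 3, -4, -2); ‖v_1‖ = 5.7446, so q_1 = (-0.3482, 0.5222, -0.6963, -0.3482).
q_1·v_2 = (-0.3482)·(-4) + 0.5222·1 + (-0.6963)·1 + (-0.3482)·0 = 1.2185.
u_2 = v_2 − 1.2185·q_1 = (-3.5758, 0.3636, 1.8485, 0.4242).
‖u_2‖ = 4.0639, so q_2 = (-0.8799, 0.0895, 0.4549, 0.1044).
q_1·v_3 = (-0.3482)·(-4) + 0.5222·2 + (-0.6963)·(-3) + (-0.3482)·1 = 4.1779; q_2·v_3 = (-0.8799)·(-4) + 0.0895·2 + 0.4549·(-3) + 0.1044·1 = 2.4383.
u_3 = v_3 − 4.1779·q_1 − 2.4383·q_2 = (-0.4000, -0.4000, -1.2000, 2.2000).
‖u_3‖ = 2.5690, so q_3 = (-0.1557, -0.1557, -0.4671, 0.8563).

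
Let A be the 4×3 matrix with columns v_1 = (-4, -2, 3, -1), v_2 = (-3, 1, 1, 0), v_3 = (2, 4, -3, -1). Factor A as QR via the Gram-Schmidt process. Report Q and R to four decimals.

Q = [[-0.7303, -0.5468, 0.0322], [-0.3651, 0.8058, 0.2252], [0.5477, -0.1295, -0.1287], [-0.1826, 0.1871, -0.9652]], R = [[5.4772, 2.3735, -4.3818], [0.0000, 2.3166, 2.3310], [0.0000, 0.0000, 2.3166]]

v_1 = (-4, -2, 3, -1); ‖v_1‖ = 5.4772, so e_1 = (-0.7303, -0.3651, 0.5477, -0.1826).
e_1·v_2 = (-0.7303)·(-3) + (-0.3651)·1 + 0.5477·1 + (-0.1826)·0 = 2.3735.
u_2 = v_2 − 2.3735·e_1 = (-1.2667, 1.8667, -0.3000, 0.4333).
‖u_2‖ = 2.3166, so e_2 = (-0.5468, 0.8058, -0.1295, 0.1871).
e_1·v_3 = (-0.7303)·2 + (-0.3651)·4 + 0.5477·(-3) + (-0.1826)·(-1) = -4.3818; e_2·v_3 = (-0.5468)·2 + 0.8058·4 + (-0.1295)·(-3) + 0.1871·(-1) = 2.3310.
u_3 = v_3 + 4.3818·e_1 − 2.3310·e_2 = (0.0745, 0.5217, -0.2981, -2.2360).
‖u_3‖ = 2.3166, so e_3 = (0.0322, 0.2252, -0.1287, -0.9652).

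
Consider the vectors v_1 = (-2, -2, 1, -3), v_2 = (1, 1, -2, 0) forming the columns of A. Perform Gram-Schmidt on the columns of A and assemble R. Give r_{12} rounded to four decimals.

v_1 = (-2, -2, 1, -3); ‖v_1‖ = 4.2426, so e_1 = (-0.4714, -0.4714, 0.2357, -0.7071).
r_{12} = e_1·v_2 = -1.4142.

r_{12} = -1.4142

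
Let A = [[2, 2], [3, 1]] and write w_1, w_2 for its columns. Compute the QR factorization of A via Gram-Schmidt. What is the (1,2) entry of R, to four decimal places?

w_1 = (2, 3); ‖w_1‖ = 3.6056, so q_1 = (0.5547, 0.8321).
r_{12} = q_1·w_2 = 1.9415.

r_{12} = 1.9415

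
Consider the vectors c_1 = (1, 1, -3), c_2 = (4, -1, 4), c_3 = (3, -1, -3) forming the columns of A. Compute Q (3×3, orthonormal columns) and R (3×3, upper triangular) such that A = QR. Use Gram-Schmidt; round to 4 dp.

c_1 = (1, 1, -3); ‖c_1‖ = 3.3166, so e_1 = (0.3015, 0.3015, -0.9045).
e_1·c_2 = 0.3015·4 + 0.3015·(-1) + (-0.9045)·4 = -2.7136.
u_2 = c_2 + 2.7136·e_1 = (4.8182, -0.1818, 1.5455).
‖u_2‖ = 5.0632, so e_2 = (0.9516, -0.0359, 0.3052).
e_1·c_3 = 0.3015·3 + 0.3015·(-1) + (-0.9045)·(-3) = 3.3166; e_2·c_3 = 0.9516·3 + (-0.0359)·(-1) + 0.3052·(-3) = 1.9750.
u_3 = c_3 − 3.3166·e_1 − 1.9750·e_2 = (0.1206, -1.9291, -0.6028).
‖u_3‖ = 2.0247, so e_3 = (0.0595, -0.9528, -0.2977).

Q = [[0.3015, 0.9516, 0.0595], [0.3015, -0.0359, -0.9528], [-0.9045, 0.3052, -0.2977]], R = [[3.3166, -2.7136, 3.3166], [0.0000, 5.0632, 1.9750], [0.0000, 0.0000, 2.0247]]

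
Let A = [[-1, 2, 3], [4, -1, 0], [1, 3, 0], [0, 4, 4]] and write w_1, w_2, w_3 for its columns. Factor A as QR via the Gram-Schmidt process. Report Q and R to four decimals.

Q = [[-0.2357, 0.3375, 0.5038], [0.9428, -0.0614, 0.3061], [0.2357, 0.5830, -0.7206], [0.0000, 0.7365, 0.3650]], R = [[4.2426, -0.7071, -0.7071], [0.0000, 5.4314, 3.9585], [0.0000, 0.0000, 2.9716]]

w_1 = (-1, 4, 1, 0); ‖w_1‖ = 4.2426, so q_1 = (-0.2357, 0.9428, 0.2357, 0.0000).
q_1·w_2 = (-0.2357)·2 + 0.9428·(-1) + 0.2357·3 + 0.0000·4 = -0.7071.
u_2 = w_2 + 0.7071·q_1 = (1.8333, -0.3333, 3.1667, 4.0000).
‖u_2‖ = 5.4314, so q_2 = (0.3375, -0.0614, 0.5830, 0.7365).
q_1·w_3 = (-0.2357)·3 + 0.9428·0 + 0.2357·0 + 0.0000·4 = -0.7071; q_2·w_3 = 0.3375·3 + (-0.0614)·0 + 0.5830·0 + 0.7365·4 = 3.9585.
u_3 = w_3 + 0.7071·q_1 − 3.9585·q_2 = (1.4972, 0.9096, -2.1412, 1.0847).
‖u_3‖ = 2.9716, so q_3 = (0.5038, 0.3061, -0.7206, 0.3650).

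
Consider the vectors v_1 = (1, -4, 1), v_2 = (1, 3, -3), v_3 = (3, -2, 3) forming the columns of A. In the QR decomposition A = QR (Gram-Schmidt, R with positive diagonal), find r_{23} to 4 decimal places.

v_1 = (1, -4, 1); ‖v_1‖ = 4.2426, so q_1 = (0.2357, -0.9428, 0.2357).
q_1·v_2 = 0.2357·1 + (-0.9428)·3 + 0.2357·(-3) = -3.2998.
u_2 = v_2 + 3.2998·q_1 = (1.7778, -0.1111, -2.2222).
‖u_2‖ = 2.8480, so q_2 = (0.6242, -0.0390, -0.7803).
r_{23} = q_2·v_3 = -0.3901.

r_{23} = -0.3901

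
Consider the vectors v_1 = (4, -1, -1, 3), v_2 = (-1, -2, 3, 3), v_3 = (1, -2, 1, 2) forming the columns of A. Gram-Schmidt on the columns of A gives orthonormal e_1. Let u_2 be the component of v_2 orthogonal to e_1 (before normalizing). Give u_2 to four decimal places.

e_1 = v_1/‖v_1‖ = (4, -1, -1, 3)/5.1962 = (0.7698, -0.1925, -0.1925, 0.5774).
r_{12} = e_1·v_2 = 0.7698.
u_2 = v_2 − 0.7698·e_1 = (-1.5926, -1.8519, 3.1481, 2.5556).

u_2 = (-1.5926, -1.8519, 3.1481, 2.5556)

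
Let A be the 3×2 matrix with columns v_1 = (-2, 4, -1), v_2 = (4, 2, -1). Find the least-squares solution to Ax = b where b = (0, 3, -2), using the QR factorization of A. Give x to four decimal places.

x = (0.6500, 0.3500)

v_1 = (-2, 4, -1); ‖v_1‖ = 4.5826, so q_1 = (-0.4364, 0.8729, -0.2182).
q_1·v_2 = (-0.4364)·4 + 0.8729·2 + (-0.2182)·(-1) = 0.2182.
u_2 = v_2 − 0.2182·q_1 = (4.0952, 1.8095, -0.9524).
‖u_2‖ = 4.5774, so q_2 = (0.8947, 0.3953, -0.2081).
Qᵀb = (3.0551, 1.6021).
Back-substitute: x_2 = 1.6021/4.5774 = 0.3500.
x_1 = (3.0551 − 0.2182·0.3500)/4.5826 = 0.6500.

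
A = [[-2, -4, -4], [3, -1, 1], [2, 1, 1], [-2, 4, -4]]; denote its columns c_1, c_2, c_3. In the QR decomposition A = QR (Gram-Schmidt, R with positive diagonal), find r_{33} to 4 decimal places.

c_1 = (-2, 3, 2, -2); ‖c_1‖ = 4.5826, so q_1 = (-0.4364, 0.6547, 0.4364, -0.4364).
q_1·c_2 = (-0.4364)·(-4) + 0.6547·(-1) + 0.4364·1 + (-0.4364)·4 = -0.2182.
u_2 = c_2 + 0.2182·q_1 = (-4.0952, -0.8571, 1.0952, 3.9048).
‖u_2‖ = 5.8269, so q_2 = (-0.7028, -0.1471, 0.1880, 0.6701).
q_1·c_3 = (-0.4364)·(-4) + 0.6547·1 + 0.4364·1 + (-0.4364)·(-4) = 4.5826; q_2·c_3 = (-0.7028)·(-4) + (-0.1471)·1 + 0.1880·1 + 0.6701·(-4) = 0.1716.
u_3 = c_3 − 4.5826·q_1 − 0.1716·q_2 = (-1.8794, -1.9748, -1.0323, -2.1150).
r_{33} = ‖u_3‖ = 3.6015.

r_{33} = 3.6015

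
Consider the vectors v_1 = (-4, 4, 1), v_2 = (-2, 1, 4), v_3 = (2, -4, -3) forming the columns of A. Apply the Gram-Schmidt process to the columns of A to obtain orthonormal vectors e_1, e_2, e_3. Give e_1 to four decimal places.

e_1 = (-0.6963, 0.6963, 0.1741)

v_1 = (-4, 4, 1); ‖v_1‖ = 5.7446, so e_1 = (-0.6963, 0.6963, 0.1741).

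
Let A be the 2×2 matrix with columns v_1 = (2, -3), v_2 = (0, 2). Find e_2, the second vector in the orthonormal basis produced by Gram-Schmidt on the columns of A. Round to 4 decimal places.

v_1 = (2, -3); ‖v_1‖ = 3.6056, so e_1 = (0.5547, -0.8321).
e_1·v_2 = 0.5547·0 + (-0.8321)·2 = -1.6641.
u_2 = v_2 + 1.6641·e_1 = (0.9231, 0.6154).
‖u_2‖ = 1.1094, so e_2 = (0.8321, 0.5547).

e_2 = (0.8321, 0.5547)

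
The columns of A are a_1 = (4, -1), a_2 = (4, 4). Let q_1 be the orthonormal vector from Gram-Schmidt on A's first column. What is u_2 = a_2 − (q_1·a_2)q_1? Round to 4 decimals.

a_1 = (4, -1); ‖a_1‖ = 4.1231, so q_1 = (0.9701, -0.2425).
q_1·a_2 = 0.9701·4 + (-0.2425)·4 = 2.9104.
u_2 = a_2 − 2.9104·q_1 = (1.1765, 4.7059).

u_2 = (1.1765, 4.7059)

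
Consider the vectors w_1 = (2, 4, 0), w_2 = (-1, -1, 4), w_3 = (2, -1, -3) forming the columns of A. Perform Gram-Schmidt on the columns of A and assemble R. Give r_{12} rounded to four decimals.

q_1 = w_1/‖w_1‖ = (2, 4, 0)/4.4721 = (0.4472, 0.8944, 0.0000).
r_{12} = q_1·w_2 = -1.3416.

r_{12} = -1.3416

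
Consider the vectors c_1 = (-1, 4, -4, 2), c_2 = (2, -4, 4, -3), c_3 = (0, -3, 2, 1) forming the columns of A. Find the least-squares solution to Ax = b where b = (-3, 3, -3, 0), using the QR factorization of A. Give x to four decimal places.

e_1 = c_1/‖c_1‖ = (-1, 4, -4, 2)/6.0828 = (-0.1644, 0.6576, -0.6576, 0.3288).
r_{12} = e_1·c_2 = -6.5760.
u_2 = c_2 + 6.5760·e_1 = (0.9189, 0.3243, -0.3243, -0.8378).
‖u_2‖ = 1.3254, so e_2 = (0.6933, 0.2447, -0.2447, -0.6321).
r_{13} = e_1·c_3 = -2.9592; r_{23} = e_2·c_3 = -1.8556.
u_3 = c_3 + 2.9592·e_1 + 1.8556·e_2 = (0.8000, -0.6000, -0.4000, 0.8000).
‖u_3‖ = 1.3416, so e_3 = (0.5963, -0.4472, -0.2981, 0.5963).
Qᵀb = (4.4388, -0.6117, -2.2361).
Back-substitute: x_3 = -2.2361/1.3416 = -1.6667.
x_2 = (-0.6117 + 1.8556·(-1.6667))/1.3254 = -2.7949.
x_1 = (4.4388 + 6.5760·(-2.7949) + 2.9592·(-1.6667))/6.0828 = -3.1026.

x = (-3.1026, -2.7949, -1.6667)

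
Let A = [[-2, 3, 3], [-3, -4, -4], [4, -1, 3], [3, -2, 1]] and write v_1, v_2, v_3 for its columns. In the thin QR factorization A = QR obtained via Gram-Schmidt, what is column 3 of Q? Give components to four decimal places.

v_1 = (-2, -3, 4, 3); ‖v_1‖ = 6.1644, so q_1 = (-0.3244, -0.4867, 0.6489, 0.4867).
q_1·v_2 = (-0.3244)·3 + (-0.4867)·(-4) + 0.6489·(-1) + 0.4867·(-2) = -0.6489.
u_2 = v_2 + 0.6489·q_1 = (2.7895, -4.3158, -0.5789, -1.6842).
‖u_2‖ = 5.4387, so q_2 = (0.5129, -0.7935, -0.1065, -0.3097).
q_1·v_3 = (-0.3244)·3 + (-0.4867)·(-4) + 0.6489·3 + 0.4867·1 = 3.4066; q_2·v_3 = 0.5129·3 + (-0.7935)·(-4) + (-0.1065)·3 + (-0.3097)·1 = 4.0838.
u_3 = v_3 − 3.4066·q_1 − 4.0838·q_2 = (2.0107, 0.8986, 1.2242, 0.6068).
‖u_3‖ = 2.5917, so q_3 = (0.7758, 0.3467, 0.4723, 0.2341).

q_3 = (0.7758, 0.3467, 0.4723, 0.2341)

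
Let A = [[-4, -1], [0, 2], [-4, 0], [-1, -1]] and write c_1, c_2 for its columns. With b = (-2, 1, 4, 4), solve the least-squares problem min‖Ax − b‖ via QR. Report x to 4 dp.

x = (-0.4162, 0.3468)

e_1 = c_1/‖c_1‖ = (-4, 0, -4, -1)/5.7446 = (-0.6963, 0.0000, -0.6963, -0.1741).
r_{12} = e_1·c_2 = 0.8704.
u_2 = c_2 − 0.8704·e_1 = (-0.3939, 2.0000, 0.6061, -0.8485).
‖u_2‖ = 2.2896, so e_2 = (-0.1721, 0.8735, 0.2647, -0.3706).
Qᵀb = (-2.0889, 0.7941).
Back-substitute: x_2 = 0.7941/2.2896 = 0.3468.
x_1 = (-2.0889 − 0.8704·0.3468)/5.7446 = -0.4162.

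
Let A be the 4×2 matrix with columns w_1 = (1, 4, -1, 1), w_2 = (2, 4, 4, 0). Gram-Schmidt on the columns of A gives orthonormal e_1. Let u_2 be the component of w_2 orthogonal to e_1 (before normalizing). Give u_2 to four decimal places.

w_1 = (1, 4, -1, 1); ‖w_1‖ = 4.3589, so e_1 = (0.2294, 0.9177, -0.2294, 0.2294).
e_1·w_2 = 0.2294·2 + 0.9177·4 + (-0.2294)·4 + 0.2294·0 = 3.2118.
u_2 = w_2 − 3.2118·e_1 = (1.2632, 1.0526, 4.7368, -0.7368).

u_2 = (1.2632, 1.0526, 4.7368, -0.7368)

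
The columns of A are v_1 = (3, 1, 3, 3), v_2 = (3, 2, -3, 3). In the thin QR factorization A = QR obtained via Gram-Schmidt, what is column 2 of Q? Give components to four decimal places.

q_2 = (0.3526, 0.3112, -0.8090, 0.3526)

q_1 = v_1/‖v_1‖ = (3, 1, 3, 3)/5.2915 = (0.5669, 0.1890, 0.5669, 0.5669).
r_{12} = q_1·v_2 = 2.0788.
u_2 = v_2 − 2.0788·q_1 = (1.8214, 1.6071, -4.1786, 1.8214).
‖u_2‖ = 5.1651, so q_2 = (0.3526, 0.3112, -0.8090, 0.3526).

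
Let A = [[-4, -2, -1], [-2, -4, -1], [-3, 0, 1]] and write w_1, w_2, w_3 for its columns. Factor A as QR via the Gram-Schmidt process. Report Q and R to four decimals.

Q = [[-0.7428, 0.0619, -0.6667], [-0.3714, -0.8666, 0.3333], [-0.5571, 0.4952, 0.6667]], R = [[5.3852, 2.9711, 0.5571], [0.0000, 3.3425, 1.2999], [0.0000, 0.0000, 1.0000]]

q_1 = w_1/‖w_1‖ = (-4, -2, -3)/5.3852 = (-0.7428, -0.3714, -0.5571).
r_{12} = q_1·w_2 = 2.9711.
u_2 = w_2 − 2.9711·q_1 = (0.2069, -2.8966, 1.6552).
‖u_2‖ = 3.3425, so q_2 = (0.0619, -0.8666, 0.4952).
r_{13} = q_1·w_3 = 0.5571; r_{23} = q_2·w_3 = 1.2999.
u_3 = w_3 − 0.5571·q_1 − 1.2999·q_2 = (-0.6667, 0.3333, 0.6667).
‖u_3‖ = 1.0000, so q_3 = (-0.6667, 0.3333, 0.6667).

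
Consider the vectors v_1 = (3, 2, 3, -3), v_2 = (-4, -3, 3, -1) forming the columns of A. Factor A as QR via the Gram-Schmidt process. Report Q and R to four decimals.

v_1 = (3, 2, 3, -3); ‖v_1‖ = 5.5678, so q_1 = (0.5388, 0.3592, 0.5388, -0.5388).
q_1·v_2 = 0.5388·(-4) + 0.3592·(-3) + 0.5388·3 + (-0.5388)·(-1) = -1.0776.
u_2 = v_2 + 1.0776·q_1 = (-3.4194, -2.6129, 3.5806, -1.5806).
‖u_2‖ = 5.8171, so q_2 = (-0.5878, -0.4492, 0.6155, -0.2717).

Q = [[0.5388, -0.5878], [0.3592, -0.4492], [0.5388, 0.6155], [-0.5388, -0.2717]], R = [[5.5678, -1.0776], [0.0000, 5.8171]]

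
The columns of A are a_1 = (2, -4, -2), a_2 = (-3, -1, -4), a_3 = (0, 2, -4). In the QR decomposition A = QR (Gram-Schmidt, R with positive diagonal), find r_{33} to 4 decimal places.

a_1 = (2, -4, -2); ‖a_1‖ = 4.8990, so e_1 = (0.4082, -0.8165, -0.4082).
e_1·a_2 = 0.4082·(-3) + (-0.8165)·(-1) + (-0.4082)·(-4) = 1.2247.
u_2 = a_2 − 1.2247·e_1 = (-3.5000, 0.0000, -3.5000).
‖u_2‖ = 4.9497, so e_2 = (-0.7071, 0.0000, -0.7071).
e_1·a_3 = 0.4082·0 + (-0.8165)·2 + (-0.4082)·(-4) = 0.0000; e_2·a_3 = (-0.7071)·0 + 0.0000·2 + (-0.7071)·(-4) = 2.8284.
u_3 = a_3 + 0.0000·e_1 − 2.8284·e_2 = (2.0000, 2.0000, -2.0000).
r_{33} = ‖u_3‖ = 3.4641.

r_{33} = 3.4641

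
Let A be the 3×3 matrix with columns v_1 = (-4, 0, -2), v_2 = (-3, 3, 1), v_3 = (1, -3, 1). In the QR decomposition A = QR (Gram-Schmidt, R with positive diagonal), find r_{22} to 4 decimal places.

v_1 = (-4, 0, -2); ‖v_1‖ = 4.4721, so e_1 = (-0.8944, 0.0000, -0.4472).
e_1·v_2 = (-0.8944)·(-3) + 0.0000·3 + (-0.4472)·1 = 2.2361.
u_2 = v_2 − 2.2361·e_1 = (-1.0000, 3.0000, 2.0000).
r_{22} = ‖u_2‖ = 3.7417.

r_{22} = 3.7417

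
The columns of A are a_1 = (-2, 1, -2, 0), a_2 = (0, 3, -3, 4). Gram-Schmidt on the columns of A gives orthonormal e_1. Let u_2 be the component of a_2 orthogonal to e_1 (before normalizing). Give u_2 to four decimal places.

u_2 = (2.0000, 2.0000, -1.0000, 4.0000)

a_1 = (-2, 1, -2, 0); ‖a_1‖ = 3.0000, so e_1 = (-0.6667, 0.3333, -0.6667, 0.0000).
e_1·a_2 = (-0.6667)·0 + 0.3333·3 + (-0.6667)·(-3) + 0.0000·4 = 3.0000.
u_2 = a_2 − 3.0000·e_1 = (2.0000, 2.0000, -1.0000, 4.0000).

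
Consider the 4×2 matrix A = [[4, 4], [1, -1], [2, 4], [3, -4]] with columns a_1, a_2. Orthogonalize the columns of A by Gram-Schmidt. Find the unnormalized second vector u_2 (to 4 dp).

a_1 = (4, 1, 2, 3); ‖a_1‖ = 5.4772, so e_1 = (0.7303, 0.1826, 0.3651, 0.5477).
e_1·a_2 = 0.7303·4 + 0.1826·(-1) + 0.3651·4 + 0.5477·(-4) = 2.0083.
u_2 = a_2 − 2.0083·e_1 = (2.5333, -1.3667, 3.2667, -5.1000).

u_2 = (2.5333, -1.3667, 3.2667, -5.1000)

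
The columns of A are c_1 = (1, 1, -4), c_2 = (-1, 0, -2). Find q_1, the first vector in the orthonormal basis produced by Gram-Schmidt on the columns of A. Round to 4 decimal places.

c_1 = (1, 1, -4); ‖c_1‖ = 4.2426, so q_1 = (0.2357, 0.2357, -0.9428).

q_1 = (0.2357, 0.2357, -0.9428)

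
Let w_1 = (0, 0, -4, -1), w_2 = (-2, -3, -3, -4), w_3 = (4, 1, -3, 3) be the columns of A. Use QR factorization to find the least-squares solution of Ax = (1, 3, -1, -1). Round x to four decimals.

x = (1.3878, -0.8766, -0.5075)

w_1 = (0, 0, -4, -1); ‖w_1‖ = 4.1231, so q_1 = (0.0000, 0.0000, -0.9701, -0.2425).
q_1·w_2 = 0.0000·(-2) + 0.0000·(-3) + (-0.9701)·(-3) + (-0.2425)·(-4) = 3.8806.
u_2 = w_2 − 3.8806·q_1 = (-2.0000, -3.0000, 0.7647, -3.0588).
‖u_2‖ = 4.7897, so q_2 = (-0.4176, -0.6263, 0.1597, -0.6386).
q_1·w_3 = 0.0000·4 + 0.0000·1 + (-0.9701)·(-3) + (-0.2425)·3 = 2.1828; q_2·w_3 = (-0.4176)·4 + (-0.6263)·1 + 0.1597·(-3) + (-0.6386)·3 = -4.6914.
u_3 = w_3 − 2.1828·q_1 + 4.6914·q_2 = (2.0410, -1.9385, -0.1333, 0.5333).
‖u_3‖ = 2.8680, so q_3 = (0.7116, -0.6759, -0.0465, 0.1860).
Qᵀb = (1.2127, -1.8176, -1.4555).
Back-substitute: x_3 = -1.4555/2.8680 = -0.5075.
x_2 = (-1.8176 + 4.6914·(-0.5075))/4.7897 = -0.8766.
x_1 = (1.2127 − 3.8806·(-0.8766) − 2.1828·(-0.5075))/4.1231 = 1.3878.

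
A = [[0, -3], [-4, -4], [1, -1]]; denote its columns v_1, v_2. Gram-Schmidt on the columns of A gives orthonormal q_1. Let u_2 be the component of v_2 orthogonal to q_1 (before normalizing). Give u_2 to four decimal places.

u_2 = (-3.0000, -0.4706, -1.8824)

v_1 = (0, -4, 1); ‖v_1‖ = 4.1231, so q_1 = (0.0000, -0.9701, 0.2425).
q_1·v_2 = 0.0000·(-3) + (-0.9701)·(-4) + 0.2425·(-1) = 3.6380.
u_2 = v_2 − 3.6380·q_1 = (-3.0000, -0.4706, -1.8824).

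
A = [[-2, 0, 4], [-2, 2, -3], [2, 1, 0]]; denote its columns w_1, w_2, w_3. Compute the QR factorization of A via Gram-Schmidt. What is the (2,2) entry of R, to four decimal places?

w_1 = (-2, -2, 2); ‖w_1‖ = 3.4641, so e_1 = (-0.5774, -0.5774, 0.5774).
e_1·w_2 = (-0.5774)·0 + (-0.5774)·2 + 0.5774·1 = -0.5774.
u_2 = w_2 + 0.5774·e_1 = (-0.3333, 1.6667, 1.3333).
r_{22} = ‖u_2‖ = 2.1602.

r_{22} = 2.1602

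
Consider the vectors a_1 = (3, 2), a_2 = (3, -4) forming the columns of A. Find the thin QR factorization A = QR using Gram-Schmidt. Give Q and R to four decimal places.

Q = [[0.8321, 0.5547], [0.5547, -0.8321]], R = [[3.6056, 0.2774], [0.0000, 4.9923]]

a_1 = (3, 2); ‖a_1‖ = 3.6056, so q_1 = (0.8321, 0.5547).
q_1·a_2 = 0.8321·3 + 0.5547·(-4) = 0.2774.
u_2 = a_2 − 0.2774·q_1 = (2.7692, -4.1538).
‖u_2‖ = 4.9923, so q_2 = (0.5547, -0.8321).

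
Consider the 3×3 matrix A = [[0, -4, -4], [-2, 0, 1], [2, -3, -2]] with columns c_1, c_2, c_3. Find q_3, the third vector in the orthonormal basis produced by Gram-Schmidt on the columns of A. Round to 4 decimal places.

q_1 = c_1/‖c_1‖ = (0, -2, 2)/2.8284 = (0.0000, -0.7071, 0.7071).
r_{12} = q_1·c_2 = -2.1213.
u_2 = c_2 + 2.1213·q_1 = (-4.0000, -1.5000, -1.5000).
‖u_2‖ = 4.5277, so q_2 = (-0.8835, -0.3313, -0.3313).
r_{13} = q_1·c_3 = -2.1213; r_{23} = q_2·c_3 = 3.8651.
u_3 = c_3 + 2.1213·q_1 − 3.8651·q_2 = (-0.5854, 0.7805, 0.7805).
‖u_3‖ = 1.2494, so q_3 = (-0.4685, 0.6247, 0.6247).

q_3 = (-0.4685, 0.6247, 0.6247)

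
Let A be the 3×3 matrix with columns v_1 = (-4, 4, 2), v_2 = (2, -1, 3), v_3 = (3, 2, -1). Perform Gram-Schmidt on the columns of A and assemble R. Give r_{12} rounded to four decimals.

r_{12} = -1.0000

v_1 = (-4, 4, 2); ‖v_1‖ = 6.0000, so e_1 = (-0.6667, 0.6667, 0.3333).
r_{12} = e_1·v_2 = -1.0000.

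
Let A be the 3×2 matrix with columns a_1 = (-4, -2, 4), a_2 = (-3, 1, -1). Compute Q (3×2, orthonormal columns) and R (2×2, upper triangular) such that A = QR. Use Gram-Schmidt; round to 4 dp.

e_1 = a_1/‖a_1‖ = (-4, -2, 4)/6.0000 = (-0.6667, -0.3333, 0.6667).
r_{12} = e_1·a_2 = 1.0000.
u_2 = a_2 − 1.0000·e_1 = (-2.3333, 1.3333, -1.6667).
‖u_2‖ = 3.1623, so e_2 = (-0.7379, 0.4216, -0.5270).

Q = [[-0.6667, -0.7379], [-0.3333, 0.4216], [0.6667, -0.5270]], R = [[6.0000, 1.0000], [0.0000, 3.1623]]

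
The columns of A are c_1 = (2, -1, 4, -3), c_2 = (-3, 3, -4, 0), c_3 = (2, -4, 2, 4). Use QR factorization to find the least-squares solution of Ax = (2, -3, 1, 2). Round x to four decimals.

x = (-1.3636, -1.9091, -0.4545)

c_1 = (2, -1, 4, -3); ‖c_1‖ = 5.4772, so q_1 = (0.3651, -0.1826, 0.7303, -0.5477).
q_1·c_2 = 0.3651·(-3) + (-0.1826)·3 + 0.7303·(-4) + (-0.5477)·0 = -4.5644.
u_2 = c_2 + 4.5644·q_1 = (-1.3333, 2.1667, -0.6667, -2.5000).
‖u_2‖ = 3.6286, so q_2 = (-0.3675, 0.5971, -0.1837, -0.6890).
q_1·c_3 = 0.3651·2 + (-0.1826)·(-4) + 0.7303·2 + (-0.5477)·4 = 0.7303; q_2·c_3 = (-0.3675)·2 + 0.5971·(-4) + (-0.1837)·2 + (-0.6890)·4 = -6.2467.
u_3 = c_3 − 0.7303·q_1 + 6.2467·q_2 = (-0.5620, -0.1367, 0.3190, 0.0962).
‖u_3‖ = 0.6675, so q_3 = (-0.8420, -0.2048, 0.4779, 0.1441).
Qᵀb = (0.9129, -4.0879, -0.3034).
Back-substitute: x_3 = -0.3034/0.6675 = -0.4545.
x_2 = (-4.0879 + 6.2467·(-0.4545))/3.6286 = -1.9091.
x_1 = (0.9129 + 4.5644·(-1.9091) − 0.7303·(-0.4545))/5.4772 = -1.3636.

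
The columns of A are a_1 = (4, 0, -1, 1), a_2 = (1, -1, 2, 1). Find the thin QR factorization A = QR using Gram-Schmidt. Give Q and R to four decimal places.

Q = [[0.9428, 0.1307], [0.0000, -0.3922], [-0.2357, 0.8498], [0.2357, 0.3269]], R = [[4.2426, 0.7071], [0.0000, 2.5495]]

q_1 = a_1/‖a_1‖ = (4, 0, -1, 1)/4.2426 = (0.9428, 0.0000, -0.2357, 0.2357).
r_{12} = q_1·a_2 = 0.7071.
u_2 = a_2 − 0.7071·q_1 = (0.3333, -1.0000, 2.1667, 0.8333).
‖u_2‖ = 2.5495, so q_2 = (0.1307, -0.3922, 0.8498, 0.3269).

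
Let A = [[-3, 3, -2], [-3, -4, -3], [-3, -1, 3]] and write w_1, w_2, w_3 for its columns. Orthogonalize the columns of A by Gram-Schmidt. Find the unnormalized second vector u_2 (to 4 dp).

w_1 = (-3, -3, -3); ‖w_1‖ = 5.1962, so q_1 = (-0.5774, -0.5774, -0.5774).
q_1·w_2 = (-0.5774)·3 + (-0.5774)·(-4) + (-0.5774)·(-1) = 1.1547.
u_2 = w_2 − 1.1547·q_1 = (3.6667, -3.3333, -0.3333).

u_2 = (3.6667, -3.3333, -0.3333)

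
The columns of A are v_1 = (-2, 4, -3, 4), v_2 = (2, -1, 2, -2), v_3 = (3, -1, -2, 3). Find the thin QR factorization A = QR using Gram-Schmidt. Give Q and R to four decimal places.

e_1 = v_1/‖v_1‖ = (-2, 4, -3, 4)/6.7082 = (-0.2981, 0.5963, -0.4472, 0.5963).
r_{12} = e_1·v_2 = -3.2796.
u_2 = v_2 + 3.2796·e_1 = (1.0222, 0.9556, 0.5333, -0.0444).
‖u_2‖ = 1.4981, so e_2 = (0.6823, 0.6378, 0.3560, -0.0297).
r_{13} = e_1·v_3 = 1.1926; r_{23} = e_2·v_3 = 0.6082.
u_3 = v_3 − 1.1926·e_1 − 0.6082·e_2 = (2.9406, -2.0990, -1.6832, 2.3069).
‖u_3‖ = 4.6052, so e_3 = (0.6385, -0.4558, -0.3655, 0.5009).

Q = [[-0.2981, 0.6823, 0.6385], [0.5963, 0.6378, -0.4558], [-0.4472, 0.3560, -0.3655], [0.5963, -0.0297, 0.5009]], R = [[6.7082, -3.2796, 1.1926], [0.0000, 1.4981, 0.6082], [0.0000, 0.0000, 4.6052]]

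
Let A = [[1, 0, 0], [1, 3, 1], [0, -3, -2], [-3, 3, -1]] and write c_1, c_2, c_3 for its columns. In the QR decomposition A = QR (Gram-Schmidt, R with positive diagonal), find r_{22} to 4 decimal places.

c_1 = (1, 1, 0, -3); ‖c_1‖ = 3.3166, so e_1 = (0.3015, 0.3015, 0.0000, -0.9045).
e_1·c_2 = 0.3015·0 + 0.3015·3 + 0.0000·(-3) + (-0.9045)·3 = -1.8091.
u_2 = c_2 + 1.8091·e_1 = (0.5455, 3.5455, -3.0000, 1.3636).
r_{22} = ‖u_2‖ = 4.8711.

r_{22} = 4.8711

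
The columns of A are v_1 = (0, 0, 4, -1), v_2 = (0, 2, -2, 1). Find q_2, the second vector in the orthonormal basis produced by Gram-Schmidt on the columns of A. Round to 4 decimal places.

q_1 = v_1/‖v_1‖ = (0, 0, 4, -1)/4.1231 = (0.0000, 0.0000, 0.9701, -0.2425).
r_{12} = q_1·v_2 = -2.1828.
u_2 = v_2 + 2.1828·q_1 = (0.0000, 2.0000, 0.1176, 0.4706).
‖u_2‖ = 2.0580, so q_2 = (0.0000, 0.9718, 0.0572, 0.2287).

q_2 = (0.0000, 0.9718, 0.0572, 0.2287)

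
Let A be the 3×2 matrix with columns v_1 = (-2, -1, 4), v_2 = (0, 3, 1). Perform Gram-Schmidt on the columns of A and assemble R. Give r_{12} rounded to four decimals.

r_{12} = 0.2182

q_1 = v_1/‖v_1‖ = (-2, -1, 4)/4.5826 = (-0.4364, -0.2182, 0.8729).
r_{12} = q_1·v_2 = 0.2182.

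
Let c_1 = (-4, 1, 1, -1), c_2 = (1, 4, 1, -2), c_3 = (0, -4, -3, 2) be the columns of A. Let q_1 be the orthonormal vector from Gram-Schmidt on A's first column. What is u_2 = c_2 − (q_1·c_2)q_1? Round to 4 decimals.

c_1 = (-4, 1, 1, -1); ‖c_1‖ = 4.3589, so q_1 = (-0.9177, 0.2294, 0.2294, -0.2294).
q_1·c_2 = (-0.9177)·1 + 0.2294·4 + 0.2294·1 + (-0.2294)·(-2) = 0.6882.
u_2 = c_2 − 0.6882·q_1 = (1.6316, 3.8421, 0.8421, -1.8421).

u_2 = (1.6316, 3.8421, 0.8421, -1.8421)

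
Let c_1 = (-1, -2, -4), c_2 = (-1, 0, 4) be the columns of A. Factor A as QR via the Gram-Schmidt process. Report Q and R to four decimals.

q_1 = c_1/‖c_1‖ = (-1, -2, -4)/4.5826 = (-0.2182, -0.4364, -0.8729).
r_{12} = q_1·c_2 = -3.2733.
u_2 = c_2 + 3.2733·q_1 = (-1.7143, -1.4286, 1.1429).
‖u_2‖ = 2.5071, so q_2 = (-0.6838, -0.5698, 0.4558).

Q = [[-0.2182, -0.6838], [-0.4364, -0.5698], [-0.8729, 0.4558]], R = [[4.5826, -3.2733], [0.0000, 2.5071]]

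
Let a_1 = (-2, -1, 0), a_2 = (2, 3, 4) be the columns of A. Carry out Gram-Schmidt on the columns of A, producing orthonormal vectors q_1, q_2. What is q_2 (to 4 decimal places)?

a_1 = (-2, -1, 0); ‖a_1‖ = 2.2361, so q_1 = (-0.8944, -0.4472, 0.0000).
q_1·a_2 = (-0.8944)·2 + (-0.4472)·3 + 0.0000·4 = -3.1305.
u_2 = a_2 + 3.1305·q_1 = (-0.8000, 1.6000, 4.0000).
‖u_2‖ = 4.3818, so q_2 = (-0.1826, 0.3651, 0.9129).

q_2 = (-0.1826, 0.3651, 0.9129)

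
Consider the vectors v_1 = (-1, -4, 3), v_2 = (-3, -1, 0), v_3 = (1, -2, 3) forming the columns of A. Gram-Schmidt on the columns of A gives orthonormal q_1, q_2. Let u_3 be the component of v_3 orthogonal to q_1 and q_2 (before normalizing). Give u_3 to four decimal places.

u_3 = (-0.1706, 0.5118, 0.6256)

v_1 = (-1, -4, 3); ‖v_1‖ = 5.0990, so q_1 = (-0.1961, -0.7845, 0.5883).
q_1·v_2 = (-0.1961)·(-3) + (-0.7845)·(-1) + 0.5883·0 = 1.3728.
u_2 = v_2 − 1.3728·q_1 = (-2.7308, 0.0769, -0.8077).
‖u_2‖ = 2.8488, so q_2 = (-0.9586, 0.0270, -0.2835).
q_1·v_3 = (-0.1961)·1 + (-0.7845)·(-2) + 0.5883·3 = 3.1379; q_2·v_3 = (-0.9586)·1 + 0.0270·(-2) + (-0.2835)·3 = -1.8632.
u_3 = v_3 − 3.1379·q_1 + 1.8632·q_2 = (-0.1706, 0.5118, 0.6256).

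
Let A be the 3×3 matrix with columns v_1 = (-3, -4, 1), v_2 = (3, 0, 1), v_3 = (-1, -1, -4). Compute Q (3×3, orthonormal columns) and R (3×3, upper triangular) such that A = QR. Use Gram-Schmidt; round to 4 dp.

Q = [[-0.5883, 0.7564, 0.2857], [-0.7845, -0.4483, -0.4286], [0.1961, 0.4763, -0.8571]], R = [[5.0990, -1.5689, 0.5883], [0.0000, 2.7456, -2.2133], [0.0000, 0.0000, 3.5714]]

v_1 = (-3, -4, 1); ‖v_1‖ = 5.0990, so e_1 = (-0.5883, -0.7845, 0.1961).
e_1·v_2 = (-0.5883)·3 + (-0.7845)·0 + 0.1961·1 = -1.5689.
u_2 = v_2 + 1.5689·e_1 = (2.0769, -1.2308, 1.3077).
‖u_2‖ = 2.7456, so e_2 = (0.7564, -0.4483, 0.4763).
e_1·v_3 = (-0.5883)·(-1) + (-0.7845)·(-1) + 0.1961·(-4) = 0.5883; e_2·v_3 = 0.7564·(-1) + (-0.4483)·(-1) + 0.4763·(-4) = -2.2133.
u_3 = v_3 − 0.5883·e_1 + 2.2133·e_2 = (1.0204, -1.5306, -3.0612).
‖u_3‖ = 3.5714, so e_3 = (0.2857, -0.4286, -0.8571).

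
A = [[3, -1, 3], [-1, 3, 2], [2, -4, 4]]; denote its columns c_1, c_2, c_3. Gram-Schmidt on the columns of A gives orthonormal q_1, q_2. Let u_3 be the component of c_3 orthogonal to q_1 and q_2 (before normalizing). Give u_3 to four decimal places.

c_1 = (3, -1, 2); ‖c_1‖ = 3.7417, so q_1 = (0.8018, -0.2673, 0.5345).
q_1·c_2 = 0.8018·(-1) + (-0.2673)·3 + 0.5345·(-4) = -3.7417.
u_2 = c_2 + 3.7417·q_1 = (2.0000, 2.0000, -2.0000).
‖u_2‖ = 3.4641, so q_2 = (0.5774, 0.5774, -0.5774).
q_1·c_3 = 0.8018·3 + (-0.2673)·2 + 0.5345·4 = 4.0089; q_2·c_3 = 0.5774·3 + 0.5774·2 + (-0.5774)·4 = 0.5774.
u_3 = c_3 − 4.0089·q_1 − 0.5774·q_2 = (-0.5476, 2.7381, 2.1905).

u_3 = (-0.5476, 2.7381, 2.1905)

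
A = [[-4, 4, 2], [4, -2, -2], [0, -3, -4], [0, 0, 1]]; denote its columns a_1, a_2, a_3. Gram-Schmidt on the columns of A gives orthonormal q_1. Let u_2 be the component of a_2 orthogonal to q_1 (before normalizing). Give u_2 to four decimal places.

u_2 = (1.0000, 1.0000, -3.0000, 0.0000)

q_1 = a_1/‖a_1‖ = (-4, 4, 0, 0)/5.6569 = (-0.7071, 0.7071, 0.0000, 0.0000).
r_{12} = q_1·a_2 = -4.2426.
u_2 = a_2 + 4.2426·q_1 = (1.0000, 1.0000, -3.0000, 0.0000).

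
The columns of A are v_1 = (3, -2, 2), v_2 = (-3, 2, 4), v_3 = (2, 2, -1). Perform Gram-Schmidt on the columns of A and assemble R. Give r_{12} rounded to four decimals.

r_{12} = -1.2127

q_1 = v_1/‖v_1‖ = (3, -2, 2)/4.1231 = (0.7276, -0.4851, 0.4851).
r_{12} = q_1·v_2 = -1.2127.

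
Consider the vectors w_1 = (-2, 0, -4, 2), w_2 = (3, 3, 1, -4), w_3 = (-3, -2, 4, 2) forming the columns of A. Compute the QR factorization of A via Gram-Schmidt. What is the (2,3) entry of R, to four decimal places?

r_{23} = -5.0681

e_1 = w_1/‖w_1‖ = (-2, 0, -4, 2)/4.8990 = (-0.4082, 0.0000, -0.8165, 0.4082).
r_{12} = e_1·w_2 = -3.6742.
u_2 = w_2 + 3.6742·e_1 = (1.5000, 3.0000, -2.0000, -2.5000).
‖u_2‖ = 4.6368, so e_2 = (0.3235, 0.6470, -0.4313, -0.5392).
r_{23} = e_2·w_3 = -5.0681.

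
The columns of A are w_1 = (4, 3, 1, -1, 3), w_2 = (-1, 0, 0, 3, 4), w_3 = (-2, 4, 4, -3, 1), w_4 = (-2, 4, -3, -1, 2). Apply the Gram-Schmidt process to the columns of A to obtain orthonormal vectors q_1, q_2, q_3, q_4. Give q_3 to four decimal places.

w_1 = (4, 3, 1, -1, 3); ‖w_1‖ = 6.0000, so q_1 = (0.6667, 0.5000, 0.1667, -0.1667, 0.5000).
q_1·w_2 = 0.6667·(-1) + 0.5000·0 + 0.1667·0 + (-0.1667)·3 + 0.5000·4 = 0.8333.
u_2 = w_2 − 0.8333·q_1 = (-1.5556, -0.4167, -0.1389, 3.1389, 3.5833).
‖u_2‖ = 5.0305, so q_2 = (-0.3092, -0.0828, -0.0276, 0.6240, 0.7123).
q_1·w_3 = 0.6667·(-2) + 0.5000·4 + 0.1667·4 + (-0.1667)·(-3) + 0.5000·1 = 2.3333; q_2·w_3 = (-0.3092)·(-2) + (-0.0828)·4 + (-0.0276)·4 + 0.6240·(-3) + 0.7123·1 = -0.9829.
u_3 = w_3 − 2.3333·q_1 + 0.9829·q_2 = (-3.8595, 2.7519, 3.5840, -1.9978, 0.5335).
‖u_3‖ = 6.2920, so q_3 = (-0.6134, 0.4374, 0.5696, -0.3175, 0.0848).

q_3 = (-0.6134, 0.4374, 0.5696, -0.3175, 0.0848)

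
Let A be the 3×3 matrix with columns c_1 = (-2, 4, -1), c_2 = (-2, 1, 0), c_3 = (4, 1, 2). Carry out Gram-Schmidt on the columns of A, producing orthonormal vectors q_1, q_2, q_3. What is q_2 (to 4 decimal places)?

q_2 = (-0.8861, -0.3749, 0.2726)

c_1 = (-2, 4, -1); ‖c_1‖ = 4.5826, so q_1 = (-0.4364, 0.8729, -0.2182).
q_1·c_2 = (-0.4364)·(-2) + 0.8729·1 + (-0.2182)·0 = 1.7457.
u_2 = c_2 − 1.7457·q_1 = (-1.2381, -0.5238, 0.3810).
‖u_2‖ = 1.3973, so q_2 = (-0.8861, -0.3749, 0.2726).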